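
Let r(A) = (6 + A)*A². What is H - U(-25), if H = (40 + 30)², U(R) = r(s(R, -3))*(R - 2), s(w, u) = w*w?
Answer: 6655083025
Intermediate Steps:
s(w, u) = w²
r(A) = A²*(6 + A)
U(R) = R⁴*(-2 + R)*(6 + R²) (U(R) = ((R²)²*(6 + R²))*(R - 2) = (R⁴*(6 + R²))*(-2 + R) = R⁴*(-2 + R)*(6 + R²))
H = 4900 (H = 70² = 4900)
H - U(-25) = 4900 - (-25)⁴*(-2 - 25)*(6 + (-25)²) = 4900 - 390625*(-27)*(6 + 625) = 4900 - 390625*(-27)*631 = 4900 - 1*(-6655078125) = 4900 + 6655078125 = 6655083025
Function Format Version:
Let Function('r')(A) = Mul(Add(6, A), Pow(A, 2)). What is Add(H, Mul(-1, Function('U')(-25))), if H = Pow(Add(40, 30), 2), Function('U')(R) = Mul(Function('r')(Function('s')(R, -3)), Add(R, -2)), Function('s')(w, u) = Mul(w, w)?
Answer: 6655083025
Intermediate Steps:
Function('s')(w, u) = Pow(w, 2)
Function('r')(A) = Mul(Pow(A, 2), Add(6, A))
Function('U')(R) = Mul(Pow(R, 4), Add(-2, R), Add(6, Pow(R, 2))) (Function('U')(R) = Mul(Mul(Pow(Pow(R, 2), 2), Add(6, Pow(R, 2))), Add(R, -2)) = Mul(Mul(Pow(R, 4), Add(6, Pow(R, 2))), Add(-2, R)) = Mul(Pow(R, 4), Add(-2, R), Add(6, Pow(R, 2))))
H = 4900 (H = Pow(70, 2) = 4900)
Add(H, Mul(-1, Function('U')(-25))) = Add(4900, Mul(-1, Mul(Pow(-25, 4), Add(-2, -25), Add(6, Pow(-25, 2))))) = Add(4900, Mul(-1, Mul(390625, -27, Add(6, 625)))) = Add(4900, Mul(-1, Mul(390625, -27, 631))) = Add(4900, Mul(-1, -6655078125)) = Add(4900, 6655078125) = 6655083025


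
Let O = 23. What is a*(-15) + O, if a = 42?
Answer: -607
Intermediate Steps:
a*(-15) + O = 42*(-15) + 23 = -630 + 23 = -607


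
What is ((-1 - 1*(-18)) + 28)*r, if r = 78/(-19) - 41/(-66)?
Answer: -65535/418 ≈ -156.78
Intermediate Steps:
r = -4369/1254 (r = 78*(-1/19) - 41*(-1/66) = -78/19 + 41/66 = -4369/1254 ≈ -3.4841)
((-1 - 1*(-18)) + 28)*r = ((-1 - 1*(-18)) + 28)*(-4369/1254) = ((-1 + 18) + 28)*(-4369/1254) = (17 + 28)*(-4369/1254) = 45*(-4369/1254) = -65535/418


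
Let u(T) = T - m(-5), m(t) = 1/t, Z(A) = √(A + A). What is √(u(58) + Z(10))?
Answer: √(1455 + 50*√5)/5 ≈ 7.9166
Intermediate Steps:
Z(A) = √2*√A (Z(A) = √(2*A) = √2*√A)
u(T) = ⅕ + T (u(T) = T - 1/(-5) = T - 1*(-⅕) = T + ⅕ = ⅕ + T)
√(u(58) + Z(10)) = √((⅕ + 58) + √2*√10) = √(291/5 + 2*√5)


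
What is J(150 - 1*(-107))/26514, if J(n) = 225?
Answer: 25/2946 ≈ 0.0084861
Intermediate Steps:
J(150 - 1*(-107))/26514 = 225/26514 = 225*(1/26514) = 25/2946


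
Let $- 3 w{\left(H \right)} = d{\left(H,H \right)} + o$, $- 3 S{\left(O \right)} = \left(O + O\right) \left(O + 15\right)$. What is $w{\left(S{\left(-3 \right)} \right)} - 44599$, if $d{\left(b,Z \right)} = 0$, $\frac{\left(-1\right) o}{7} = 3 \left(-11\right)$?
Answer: $-44676$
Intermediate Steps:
$o = 231$ ($o = - 7 \cdot 3 \left(-11\right) = \left(-7\right) \left(-33\right) = 231$)
$S{\left(O \right)} = - \frac{2 O \left(15 + O\right)}{3}$ ($S{\left(O \right)} = - \frac{\left(O + O\right) \left(O + 15\right)}{3} = - \frac{2 O \left(15 + O\right)}{3}$)
$w{\left(H \right)} = -77$ ($w{\left(H \right)} = - \frac{0 + 231}{3} = \left(- \frac{1}{3}\right) 231 = -77$)
$w{\left(S{\left(-3 \right)} \right)} - 44599 = -77 - 44599 = -44676$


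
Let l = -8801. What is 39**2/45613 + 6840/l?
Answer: -298606599/401440013 ≈ -0.74384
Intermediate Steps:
39**2/45613 + 6840/l = 39**2/45613 + 6840/(-8801) = 1521*(1/45613) + 6840*(-1/8801) = 1521/45613 - 6840/8801 = -298606599/401440013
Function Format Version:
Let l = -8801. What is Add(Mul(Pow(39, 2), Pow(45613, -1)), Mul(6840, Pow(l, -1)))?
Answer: Rational(-298606599, 401440013) ≈ -0.74384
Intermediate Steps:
Add(Mul(Pow(39, 2), Pow(45613, -1)), Mul(6840, Pow(l, -1))) = Add(Mul(Pow(39, 2), Pow(45613, -1)), Mul(6840, Pow(-8801, -1))) = Add(Mul(1521, Rational(1, 45613)), Mul(6840, Rational(-1, 8801))) = Add(Rational(1521, 45613), Rational(-6840, 8801)) = Rational(-298606599, 401440013)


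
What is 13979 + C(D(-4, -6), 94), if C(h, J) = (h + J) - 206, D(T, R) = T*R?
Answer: 13891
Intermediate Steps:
D(T, R) = R*T
C(h, J) = -206 + J + h (C(h, J) = (J + h) - 206 = -206 + J + h)
13979 + C(D(-4, -6), 94) = 13979 + (-206 + 94 - 6*(-4)) = 13979 + (-206 + 94 + 24) = 13979 - 88 = 13891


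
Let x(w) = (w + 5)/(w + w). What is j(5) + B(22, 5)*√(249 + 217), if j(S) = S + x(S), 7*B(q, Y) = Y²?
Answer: 6 + 25*√466/7 ≈ 83.097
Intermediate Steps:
x(w) = (5 + w)/(2*w) (x(w) = (5 + w)/((2*w)) = (5 + w)*(1/(2*w)) = (5 + w)/(2*w))
B(q, Y) = Y²/7
j(S) = S + (5 + S)/(2*S)
j(5) + B(22, 5)*√(249 + 217) = (½ + 5 + (5/2)/5) + ((⅐)*5²)*√(249 + 217) = (½ + 5 + (5/2)*(⅕)) + ((⅐)*25)*√466 = (½ + 5 + ½) + 25*√466/7 = 6 + 25*√466/7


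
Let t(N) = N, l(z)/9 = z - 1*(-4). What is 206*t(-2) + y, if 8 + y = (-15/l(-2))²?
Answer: -15095/36 ≈ -419.31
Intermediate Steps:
l(z) = 36 + 9*z (l(z) = 9*(z - 1*(-4)) = 9*(z + 4) = 9*(4 + z) = 36 + 9*z)
y = -263/36 (y = -8 + (-15/(36 + 9*(-2)))² = -8 + (-15/(36 - 18))² = -8 + (-15/18)² = -8 + (-15*1/18)² = -8 + (-⅚)² = -8 + 25/36 = -263/36 ≈ -7.3056)
206*t(-2) + y = 206*(-2) - 263/36 = -412 - 263/36 = -15095/36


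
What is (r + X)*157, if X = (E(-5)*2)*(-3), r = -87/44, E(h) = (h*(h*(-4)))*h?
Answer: -20737659/44 ≈ -4.7131e+5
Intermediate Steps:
E(h) = -4*h³ (E(h) = (h*(-4*h))*h = (-4*h²)*h = -4*h³)
r = -87/44 (r = -87*1/44 = -87/44 ≈ -1.9773)
X = -3000 (X = (-4*(-5)³*2)*(-3) = (-4*(-125)*2)*(-3) = (500*2)*(-3) = 1000*(-3) = -3000)
(r + X)*157 = (-87/44 - 3000)*157 = -132087/44*157 = -20737659/44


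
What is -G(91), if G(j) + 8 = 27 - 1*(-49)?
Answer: -68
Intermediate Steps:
G(j) = 68 (G(j) = -8 + (27 - 1*(-49)) = -8 + (27 + 49) = -8 + 76 = 68)
-G(91) = -1*68 = -68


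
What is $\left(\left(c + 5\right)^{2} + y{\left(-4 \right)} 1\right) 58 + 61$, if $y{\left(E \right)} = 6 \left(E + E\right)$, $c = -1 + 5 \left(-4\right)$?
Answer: $12125$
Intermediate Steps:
$c = -21$ ($c = -1 - 20 = -21$)
$y{\left(E \right)} = 12 E$ ($y{\left(E \right)} = 6 \cdot 2 E = 12 E$)
$\left(\left(c + 5\right)^{2} + y{\left(-4 \right)} 1\right) 58 + 61 = \left(\left(-21 + 5\right)^{2} + 12 \left(-4\right) 1\right) 58 + 61 = \left(\left(-16\right)^{2} - 48\right) 58 + 61 = \left(256 - 48\right) 58 + 61 = 208 \cdot 58 + 61 = 12064 + 61 = 12125$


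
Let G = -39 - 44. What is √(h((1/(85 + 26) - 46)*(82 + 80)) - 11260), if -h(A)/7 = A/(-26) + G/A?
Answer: I*√25915906901621973210/44199090 ≈ 115.18*I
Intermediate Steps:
G = -83
h(A) = 581/A + 7*A/26 (h(A) = -7*(A/(-26) - 83/A) = -7*(A*(-1/26) - 83/A) = -7*(-A/26 - 83/A) = -7*(-83/A - A/26) = 581/A + 7*A/26)
√(h((1/(85 + 26) - 46)*(82 + 80)) - 11260) = √((581/(((1/(85 + 26) - 46)*(82 + 80))) + 7*((1/(85 + 26) - 46)*(82 + 80))/26) - 11260) = √((581/(((1/111 - 46)*162)) + 7*((1/111 - 46)*162)/26) - 11260) = √((581/((-5105/111*162)) + 7*(-5105/111*162)/26) - 11260) = √((581/(-275670/37) + (7/26)*(-275670/37)) - 11260) = √((581*(-37/275670) - 964845/481) - 11260) = √((-21497/275670 - 964845/481) - 11260) = √(-265989161207/132597270 - 11260) = √(-1759034421407/132597270) = I*√25915906901621973210/44199090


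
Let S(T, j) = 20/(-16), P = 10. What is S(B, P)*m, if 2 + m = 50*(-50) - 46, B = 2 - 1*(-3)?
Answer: 3185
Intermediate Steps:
B = 5 (B = 2 + 3 = 5)
S(T, j) = -5/4 (S(T, j) = 20*(-1/16) = -5/4)
m = -2548 (m = -2 + (50*(-50) - 46) = -2 + (-2500 - 46) = -2 - 2546 = -2548)
S(B, P)*m = -5/4*(-2548) = 3185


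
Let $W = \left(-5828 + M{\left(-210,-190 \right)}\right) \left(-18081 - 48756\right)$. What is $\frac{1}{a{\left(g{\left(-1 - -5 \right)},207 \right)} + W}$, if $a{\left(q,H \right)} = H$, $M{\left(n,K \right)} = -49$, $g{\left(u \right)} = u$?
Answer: $\frac{1}{392801256} \approx 2.5458 \cdot 10^{-9}$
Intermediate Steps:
$W = 392801049$ ($W = \left(-5828 - 49\right) \left(-18081 - 48756\right) = \left(-5877\right) \left(-66837\right) = 392801049$)
$\frac{1}{a{\left(g{\left(-1 - -5 \right)},207 \right)} + W} = \frac{1}{207 + 392801049} = \frac{1}{392801256}$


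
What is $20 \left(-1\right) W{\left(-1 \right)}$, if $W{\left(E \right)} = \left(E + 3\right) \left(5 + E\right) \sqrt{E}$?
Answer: $- 160 i \approx - 160.0 i$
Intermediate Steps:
$W{\left(E \right)} = \sqrt{E} \left(3 + E\right) \left(5 + E\right)$ ($W{\left(E \right)} = \left(3 + E\right) \left(5 + E\right) \sqrt{E} = \sqrt{E} \left(3 + E\right) \left(5 + E\right)$)
$20 \left(-1\right) W{\left(-1 \right)} = 20 \left(-1\right) \sqrt{-1} \left(15 + \left(-1\right)^{2} + 8 \left(-1\right)\right) = - 20 i \left(15 + 1 - 8\right) = - 20 i 8 = - 20 \cdot 8 i = - 160 i$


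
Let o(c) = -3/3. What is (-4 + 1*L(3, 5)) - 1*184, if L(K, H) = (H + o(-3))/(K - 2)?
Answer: -184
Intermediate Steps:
o(c) = -1 (o(c) = -3*1/3 = -1)
L(K, H) = (-1 + H)/(-2 + K) (L(K, H) = (H - 1)/(K - 2) = (-1 + H)/(-2 + K))
(-4 + 1*L(3, 5)) - 1*184 = (-4 + 1*((-1 + 5)/(-2 + 3))) - 1*184 = (-4 + 1*(4/1)) - 184 = (-4 + 1*(1*4)) - 184 = (-4 + 1*4) - 184 = (-4 + 4) - 184 = 0 - 184 = -184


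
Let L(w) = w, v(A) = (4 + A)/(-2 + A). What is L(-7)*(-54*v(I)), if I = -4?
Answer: 0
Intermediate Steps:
v(A) = (4 + A)/(-2 + A)
L(-7)*(-54*v(I)) = -(-378)*(4 - 4)/(-2 - 4) = -(-378)*0/(-6) = -(-378)*(-⅙*0) = -(-378)*0 = -7*0 = 0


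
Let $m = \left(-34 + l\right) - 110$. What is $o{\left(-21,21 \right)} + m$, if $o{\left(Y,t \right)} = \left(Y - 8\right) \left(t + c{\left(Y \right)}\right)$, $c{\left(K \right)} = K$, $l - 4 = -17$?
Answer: $-157$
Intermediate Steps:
$l = -13$ ($l = 4 - 17 = -13$)
$o{\left(Y,t \right)} = \left(-8 + Y\right) \left(Y + t\right)$ ($o{\left(Y,t \right)} = \left(Y - 8\right) \left(t + Y\right) = \left(-8 + Y\right) \left(Y + t\right)$)
$m = -157$ ($m = \left(-34 - 13\right) - 110 = -47 - 110 = -157$)
$o{\left(-21,21 \right)} + m = \left(\left(-21\right)^{2} - -168 - 168 - 441\right) - 157 = \left(441 + 168 - 168 - 441\right) - 157 = 0 - 157 = -157$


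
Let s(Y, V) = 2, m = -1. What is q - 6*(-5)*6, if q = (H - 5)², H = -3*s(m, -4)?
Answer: 301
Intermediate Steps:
H = -6 (H = -3*2 = -6)
q = 121 (q = (-6 - 5)² = (-11)² = 121)
q - 6*(-5)*6 = 121 - 6*(-5)*6 = 121 + 30*6 = 121 + 180 = 301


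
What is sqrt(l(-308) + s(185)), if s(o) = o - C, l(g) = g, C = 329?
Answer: 2*I*sqrt(113) ≈ 21.26*I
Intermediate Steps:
s(o) = -329 + o (s(o) = o - 1*329 = o - 329 = -329 + o)
sqrt(l(-308) + s(185)) = sqrt(-308 + (-329 + 185)) = sqrt(-308 - 144) = sqrt(-452) = 2*I*sqrt(113)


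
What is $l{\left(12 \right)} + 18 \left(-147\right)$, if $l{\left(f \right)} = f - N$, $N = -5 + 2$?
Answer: $-2631$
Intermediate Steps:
$N = -3$
$l{\left(f \right)} = 3 + f$ ($l{\left(f \right)} = f - -3 = f + 3 = 3 + f$)
$l{\left(12 \right)} + 18 \left(-147\right) = \left(3 + 12\right) + 18 \left(-147\right) = 15 - 2646 = -2631$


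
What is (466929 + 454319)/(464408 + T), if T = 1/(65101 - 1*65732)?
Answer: 581307488/293041447 ≈ 1.9837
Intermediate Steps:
T = -1/631 (T = 1/(65101 - 65732) = 1/(-631) = -1/631 ≈ -0.0015848)
(466929 + 454319)/(464408 + T) = (466929 + 454319)/(464408 - 1/631) = 921248/(293041447/631) = 921248*(631/293041447) = 581307488/293041447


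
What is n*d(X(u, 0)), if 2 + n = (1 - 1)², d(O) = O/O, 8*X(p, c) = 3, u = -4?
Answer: -2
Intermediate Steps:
X(p, c) = 3/8 (X(p, c) = (⅛)*3 = 3/8)
d(O) = 1
n = -2 (n = -2 + (1 - 1)² = -2 + 0² = -2 + 0 = -2)
n*d(X(u, 0)) = -2*1 = -2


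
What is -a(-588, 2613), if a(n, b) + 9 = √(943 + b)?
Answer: 9 - 2*√889 ≈ -50.632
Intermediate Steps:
a(n, b) = -9 + √(943 + b)
-a(-588, 2613) = -(-9 + √(943 + 2613)) = -(-9 + √3556) = -(-9 + 2*√889) = 9 - 2*√889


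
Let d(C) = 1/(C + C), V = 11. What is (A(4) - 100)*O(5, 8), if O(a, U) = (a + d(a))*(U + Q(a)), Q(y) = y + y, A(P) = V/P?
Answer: -178551/20 ≈ -8927.5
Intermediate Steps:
A(P) = 11/P
d(C) = 1/(2*C)
Q(y) = 2*y
O(a, U) = (U + 2*a)*(a + 1/(2*a)) (O(a, U) = (a + 1/(2*a))*(U + 2*a) = (U + 2*a)*(a + 1/(2*a)))
(A(4) - 100)*O(5, 8) = (11/4 - 100)*(1 + 2*5**2 + 8*5 + (1/2)*8/5) = (11*(1/4) - 100)*(1 + 2*25 + 40 + (1/2)*8*(1/5)) = (11/4 - 100)*(1 + 50 + 40 + 4/5) = -389/4*459/5 = -178551/20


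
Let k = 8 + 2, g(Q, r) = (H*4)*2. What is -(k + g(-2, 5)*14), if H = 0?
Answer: -10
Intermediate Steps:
g(Q, r) = 0 (g(Q, r) = (0*4)*2 = 0*2 = 0)
k = 10
-(k + g(-2, 5)*14) = -(10 + 0*14) = -(10 + 0) = -1*10 = -10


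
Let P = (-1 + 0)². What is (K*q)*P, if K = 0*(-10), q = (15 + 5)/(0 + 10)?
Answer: 0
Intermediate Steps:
P = 1 (P = (-1)² = 1)
q = 2 (q = 20/10 = 20*(⅒) = 2)
K = 0
(K*q)*P = (0*2)*1 = 0*1 = 0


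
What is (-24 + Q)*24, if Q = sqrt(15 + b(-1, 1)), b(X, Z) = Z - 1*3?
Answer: -576 + 24*sqrt(13) ≈ -489.47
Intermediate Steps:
b(X, Z) = -3 + Z (b(X, Z) = Z - 3 = -3 + Z)
Q = sqrt(13) (Q = sqrt(15 + (-3 + 1)) = sqrt(15 - 2) = sqrt(13) ≈ 3.6056)
(-24 + Q)*24 = (-24 + sqrt(13))*24 = -576 + 24*sqrt(13)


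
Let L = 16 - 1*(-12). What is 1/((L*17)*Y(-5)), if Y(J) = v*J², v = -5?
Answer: -1/59500 ≈ -1.6807e-5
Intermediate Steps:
L = 28 (L = 16 + 12 = 28)
Y(J) = -5*J²
1/((L*17)*Y(-5)) = 1/((28*17)*(-5*(-5)²)) = 1/(476*(-5*25)) = 1/(476*(-125)) = 1/(-59500) = -1/59500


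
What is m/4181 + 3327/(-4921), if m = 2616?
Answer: -28023/556073 ≈ -0.050394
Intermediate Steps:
m/4181 + 3327/(-4921) = 2616/4181 + 3327/(-4921) = 2616*(1/4181) + 3327*(-1/4921) = 2616/4181 - 3327/4921 = -28023/556073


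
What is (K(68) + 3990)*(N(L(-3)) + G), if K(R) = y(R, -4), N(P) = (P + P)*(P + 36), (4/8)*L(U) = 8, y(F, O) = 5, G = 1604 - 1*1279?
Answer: 7946055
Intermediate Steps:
G = 325 (G = 1604 - 1279 = 325)
L(U) = 16 (L(U) = 2*8 = 16)
N(P) = 2*P*(36 + P) (N(P) = (2*P)*(36 + P) = 2*P*(36 + P))
K(R) = 5
(K(68) + 3990)*(N(L(-3)) + G) = (5 + 3990)*(2*16*(36 + 16) + 325) = 3995*(2*16*52 + 325) = 3995*(1664 + 325) = 3995*1989 = 7946055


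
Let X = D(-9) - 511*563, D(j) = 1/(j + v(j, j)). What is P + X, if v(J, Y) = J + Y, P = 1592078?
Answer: 35218394/27 ≈ 1.3044e+6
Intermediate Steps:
D(j) = 1/(3*j) (D(j) = 1/(j + (j + j)) = 1/(j + 2*j) = 1/(3*j))
X = -7767712/27 (X = (⅓)/(-9) - 511*563 = (⅓)*(-⅑) - 287693 = -1/27 - 287693 = -7767712/27 ≈ -2.8769e+5)
P + X = 1592078 - 7767712/27 = 35218394/27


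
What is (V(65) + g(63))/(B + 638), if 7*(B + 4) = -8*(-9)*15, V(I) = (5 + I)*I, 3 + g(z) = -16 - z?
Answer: 15638/2759 ≈ 5.6680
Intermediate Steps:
g(z) = -19 - z (g(z) = -3 + (-16 - z) = -19 - z)
V(I) = I*(5 + I)
B = 1052/7 (B = -4 + (-8*(-9)*15)/7 = -4 + (72*15)/7 = -4 + (1/7)*1080 = -4 + 1080/7 = 1052/7 ≈ 150.29)
(V(65) + g(63))/(B + 638) = (65*(5 + 65) + (-19 - 1*63))/(1052/7 + 638) = (65*70 + (-19 - 63))/(5518/7) = (4550 - 82)*(7/5518) = 4468*(7/5518) = 15638/2759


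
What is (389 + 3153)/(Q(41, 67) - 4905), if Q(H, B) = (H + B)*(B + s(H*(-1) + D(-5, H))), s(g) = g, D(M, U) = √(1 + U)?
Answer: -825286/434169 - 14168*√42/144723 ≈ -2.5353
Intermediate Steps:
Q(H, B) = (B + H)*(B + √(1 + H) - H) (Q(H, B) = (H + B)*(B + (H*(-1) + √(1 + H))) = (B + H)*(B + (-H + √(1 + H))) = (B + H)*(B + (√(1 + H) - H)) = (B + H)*(B + √(1 + H) - H))
(389 + 3153)/(Q(41, 67) - 4905) = (389 + 3153)/((67² - 1*41² + 67*√(1 + 41) + 41*√(1 + 41)) - 4905) = 3542/((4489 - 1*1681 + 67*√42 + 41*√42) - 4905) = 3542/((4489 - 1681 + 67*√42 + 41*√42) - 4905) = 3542/((2808 + 108*√42) - 4905) = 3542/(-2097 + 108*√42)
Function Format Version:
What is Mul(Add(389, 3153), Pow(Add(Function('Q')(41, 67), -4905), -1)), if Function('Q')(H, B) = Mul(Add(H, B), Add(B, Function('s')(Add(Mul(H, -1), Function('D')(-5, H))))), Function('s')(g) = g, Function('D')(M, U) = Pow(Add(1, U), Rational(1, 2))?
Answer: Add(Rational(-825286, 434169), Mul(Rational(-14168, 144723), Pow(42, Rational(1, 2)))) ≈ -2.5353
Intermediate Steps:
Function('Q')(H, B) = Mul(Add(B, H), Add(B, Pow(Add(1, H), Rational(1, 2)), Mul(-1, H))) (Function('Q')(H, B) = Mul(Add(H, B), Add(B, Add(Mul(H, -1), Pow(Add(1, H), Rational(1, 2))))) = Mul(Add(B, H), Add(B, Add(Mul(-1, H), Pow(Add(1, H), Rational(1, 2))))) = Mul(Add(B, H), Add(B, Add(Pow(Add(1, H), Rational(1, 2)), Mul(-1, H)))) = Mul(Add(B, H), Add(B, Pow(Add(1, H), Rational(1, 2)), Mul(-1, H))))
Mul(Add(389, 3153), Pow(Add(Function('Q')(41, 67), -4905), -1)) = Mul(Add(389, 3153), Pow(Add(Add(Pow(67, 2), Mul(-1, Pow(41, 2)), Mul(67, Pow(Add(1, 41), Rational(1, 2))), Mul(41, Pow(Add(1, 41), Rational(1, 2)))), -4905), -1)) = Mul(3542, Pow(Add(Add(4489, Mul(-1, 1681), Mul(67, Pow(42, Rational(1, 2))), Mul(41, Pow(42, Rational(1, 2)))), -4905), -1)) = Mul(3542, Pow(Add(Add(4489, -1681, Mul(67, Pow(42, Rational(1, 2))), Mul(41, Pow(42, Rational(1, 2)))), -4905), -1)) = Mul(3542, Pow(Add(Add(2808, Mul(108, Pow(42, Rational(1, 2)))), -4905), -1)) = Mul(3542, Pow(Add(-2097, Mul(108, Pow(42, Rational(1, 2)))), -1))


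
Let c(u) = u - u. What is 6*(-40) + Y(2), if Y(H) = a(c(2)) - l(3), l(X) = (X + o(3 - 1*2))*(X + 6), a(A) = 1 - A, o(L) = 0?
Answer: -266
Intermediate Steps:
c(u) = 0
l(X) = X*(6 + X) (l(X) = (X + 0)*(X + 6) = X*(6 + X))
Y(H) = -26 (Y(H) = (1 - 1*0) - 3*(6 + 3) = (1 + 0) - 3*9 = 1 - 1*27 = 1 - 27 = -26)
6*(-40) + Y(2) = 6*(-40) - 26 = -240 - 26 = -266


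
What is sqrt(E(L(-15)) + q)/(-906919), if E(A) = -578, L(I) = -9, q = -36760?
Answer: -7*I*sqrt(762)/906919 ≈ -0.00021306*I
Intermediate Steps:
sqrt(E(L(-15)) + q)/(-906919) = sqrt(-578 - 36760)/(-906919) = sqrt(-37338)*(-1/906919) = (7*I*sqrt(762))*(-1/906919) = -7*I*sqrt(762)/906919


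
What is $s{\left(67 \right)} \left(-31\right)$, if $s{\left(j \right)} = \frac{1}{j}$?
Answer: $- \frac{31}{67} \approx -0.46269$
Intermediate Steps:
$s{\left(67 \right)} \left(-31\right) = \frac{1}{67} \left(-31\right) = - \frac{31}{67}$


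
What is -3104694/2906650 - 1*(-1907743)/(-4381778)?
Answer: -9574610528441/6368147511850 ≈ -1.5035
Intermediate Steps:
-3104694/2906650 - 1*(-1907743)/(-4381778) = -3104694*1/2906650 + 1907743*(-1/4381778) = -1552347/1453325 - 1907743/4381778 = -9574610528441/6368147511850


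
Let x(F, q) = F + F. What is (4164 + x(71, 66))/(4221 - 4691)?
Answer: -2153/235 ≈ -9.1617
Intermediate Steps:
x(F, q) = 2*F
(4164 + x(71, 66))/(4221 - 4691) = (4164 + 2*71)/(4221 - 4691) = (4164 + 142)/(-470) = 4306*(-1/470) = -2153/235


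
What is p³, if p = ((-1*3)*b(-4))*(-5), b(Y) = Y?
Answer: -216000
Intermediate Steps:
p = -60 (p = (-1*3*(-4))*(-5) = -3*(-4)*(-5) = 12*(-5) = -60)
p³ = (-60)³ = -216000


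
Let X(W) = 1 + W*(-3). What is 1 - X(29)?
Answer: 87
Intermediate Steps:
X(W) = 1 - 3*W
1 - X(29) = 1 - (1 - 3*29) = 1 - (1 - 87) = 1 - 1*(-86) = 1 + 86 = 87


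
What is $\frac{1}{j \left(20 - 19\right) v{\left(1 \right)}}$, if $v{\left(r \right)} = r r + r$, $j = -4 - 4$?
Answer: $- \frac{1}{16} \approx -0.0625$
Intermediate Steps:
$j = -8$ ($j = -4 - 4 = -8$)
$v{\left(r \right)} = r + r^{2}$ ($v{\left(r \right)} = r^{2} + r = r + r^{2}$)
$\frac{1}{j \left(20 - 19\right) v{\left(1 \right)}} = \frac{1}{- 8 \left(20 - 19\right) 1 \left(1 + 1\right)} = \frac{1}{\left(-8\right) 1 \cdot 1 \cdot 2} = \frac{1}{\left(-8\right) 2} = \frac{1}{-16} = - \frac{1}{16}$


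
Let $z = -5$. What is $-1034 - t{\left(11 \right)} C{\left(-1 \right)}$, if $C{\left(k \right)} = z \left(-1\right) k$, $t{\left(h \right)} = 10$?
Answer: $-984$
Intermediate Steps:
$C{\left(k \right)} = 5 k$ ($C{\left(k \right)} = \left(-5\right) \left(-1\right) k = 5 k$)
$-1034 - t{\left(11 \right)} C{\left(-1 \right)} = -1034 - 10 \cdot 5 \left(-1\right) = -1034 - 10 \left(-5\right) = -1034 - -50 = -1034 + 50 = -984$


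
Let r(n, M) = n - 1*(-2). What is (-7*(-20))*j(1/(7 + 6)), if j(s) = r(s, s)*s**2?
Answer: 3780/2197 ≈ 1.7205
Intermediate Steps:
r(n, M) = 2 + n (r(n, M) = n + 2 = 2 + n)
j(s) = s**2*(2 + s) (j(s) = (2 + s)*s**2 = s**2*(2 + s))
(-7*(-20))*j(1/(7 + 6)) = (-7*(-20))*((1/(7 + 6))**2*(2 + 1/(7 + 6))) = 140*((1/13)**2*(2 + 1/13)) = 140*((1/169)*(27/13)) = 140*(27/2197) = 3780/2197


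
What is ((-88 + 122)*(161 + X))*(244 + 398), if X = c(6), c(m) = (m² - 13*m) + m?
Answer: 2728500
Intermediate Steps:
c(m) = m² - 12*m
X = -36 (X = 6*(-12 + 6) = 6*(-6) = -36)
((-88 + 122)*(161 + X))*(244 + 398) = ((-88 + 122)*(161 - 36))*(244 + 398) = (34*125)*642 = 4250*642 = 2728500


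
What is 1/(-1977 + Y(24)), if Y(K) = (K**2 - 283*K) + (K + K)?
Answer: -1/8145 ≈ -0.00012277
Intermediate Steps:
Y(K) = K**2 - 281*K (Y(K) = (K**2 - 283*K) + 2*K = K**2 - 281*K)
1/(-1977 + Y(24)) = 1/(-1977 + 24*(-281 + 24)) = 1/(-1977 + 24*(-257)) = 1/(-1977 - 6168) = 1/(-8145) = -1/8145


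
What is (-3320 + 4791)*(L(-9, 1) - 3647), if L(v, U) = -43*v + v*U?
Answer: -4808699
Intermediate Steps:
L(v, U) = -43*v + U*v
(-3320 + 4791)*(L(-9, 1) - 3647) = (-3320 + 4791)*(-9*(-43 + 1) - 3647) = 1471*(-9*(-42) - 3647) = 1471*(378 - 3647) = 1471*(-3269) = -4808699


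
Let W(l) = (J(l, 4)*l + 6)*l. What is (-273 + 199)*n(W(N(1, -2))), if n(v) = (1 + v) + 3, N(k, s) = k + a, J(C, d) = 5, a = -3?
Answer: -888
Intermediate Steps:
N(k, s) = -3 + k (N(k, s) = k - 3 = -3 + k)
W(l) = l*(6 + 5*l) (W(l) = (5*l + 6)*l = (6 + 5*l)*l = l*(6 + 5*l))
n(v) = 4 + v
(-273 + 199)*n(W(N(1, -2))) = (-273 + 199)*(4 + (-3 + 1)*(6 + 5*(-3 + 1))) = -74*(4 - 2*(6 + 5*(-2))) = -74*(4 - 2*(6 - 10)) = -74*(4 - 2*(-4)) = -74*(4 + 8) = -74*12 = -888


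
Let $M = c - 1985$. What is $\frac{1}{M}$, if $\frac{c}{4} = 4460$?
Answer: $\frac{1}{15855} \approx 6.3072 \cdot 10^{-5}$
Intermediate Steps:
$c = 17840$ ($c = 4 \cdot 4460 = 17840$)
$M = 15855$ ($M = 17840 - 1985 = 15855$)
$\frac{1}{M} = \frac{1}{15855}$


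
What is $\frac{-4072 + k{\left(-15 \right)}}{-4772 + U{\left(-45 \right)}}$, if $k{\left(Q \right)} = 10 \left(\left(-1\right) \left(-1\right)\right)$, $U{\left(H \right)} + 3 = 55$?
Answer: $\frac{2031}{2360} \approx 0.86059$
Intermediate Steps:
$U{\left(H \right)} = 52$ ($U{\left(H \right)} = -3 + 55 = 52$)
$k{\left(Q \right)} = 10$ ($k{\left(Q \right)} = 10 \cdot 1 = 10$)
$\frac{-4072 + k{\left(-15 \right)}}{-4772 + U{\left(-45 \right)}} = \frac{-4072 + 10}{-4772 + 52} = - \frac{4062}{-4720} = \left(-4062\right) \left(- \frac{1}{4720}\right) = \frac{2031}{2360}$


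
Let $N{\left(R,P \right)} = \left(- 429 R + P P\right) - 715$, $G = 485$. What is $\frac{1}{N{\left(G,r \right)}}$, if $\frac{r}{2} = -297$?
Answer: $\frac{1}{144056} \approx 6.9417 \cdot 10^{-6}$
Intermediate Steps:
$r = -594$ ($r = 2 \left(-297\right) = -594$)
$N{\left(R,P \right)} = -715 + P^{2} - 429 R$ ($N{\left(R,P \right)} = \left(- 429 R + P^{2}\right) - 715 = \left(P^{2} - 429 R\right) - 715 = -715 + P^{2} - 429 R$)
$\frac{1}{N{\left(G,r \right)}} = \frac{1}{-715 + \left(-594\right)^{2} - 208065} = \frac{1}{-715 + 352836 - 208065} = \frac{1}{144056}$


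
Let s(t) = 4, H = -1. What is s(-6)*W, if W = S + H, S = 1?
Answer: 0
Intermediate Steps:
W = 0 (W = 1 - 1 = 0)
s(-6)*W = 4*0 = 0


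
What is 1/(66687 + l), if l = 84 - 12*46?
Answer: 1/66219 ≈ 1.5101e-5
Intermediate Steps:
l = -468 (l = 84 - 552 = -468)
1/(66687 + l) = 1/(66687 - 468) = 1/66219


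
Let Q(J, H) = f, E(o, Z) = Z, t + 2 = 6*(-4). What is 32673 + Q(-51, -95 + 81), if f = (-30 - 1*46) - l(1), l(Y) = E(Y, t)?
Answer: 32623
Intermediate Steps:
t = -26 (t = -2 + 6*(-4) = -2 - 24 = -26)
l(Y) = -26
f = -50 (f = (-30 - 1*46) - 1*(-26) = (-30 - 46) + 26 = -76 + 26 = -50)
Q(J, H) = -50
32673 + Q(-51, -95 + 81) = 32673 - 50 = 32623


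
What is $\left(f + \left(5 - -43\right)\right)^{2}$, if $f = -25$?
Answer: $529$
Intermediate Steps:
$\left(f + \left(5 - -43\right)\right)^{2} = \left(-25 + \left(5 - -43\right)\right)^{2} = \left(-25 + \left(5 + 43\right)\right)^{2} = \left(-25 + 48\right)^{2} = 23^{2} = 529$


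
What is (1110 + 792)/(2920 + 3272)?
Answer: 317/1032 ≈ 0.30717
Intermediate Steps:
(1110 + 792)/(2920 + 3272) = 1902/6192 = 1902*(1/6192) = 317/1032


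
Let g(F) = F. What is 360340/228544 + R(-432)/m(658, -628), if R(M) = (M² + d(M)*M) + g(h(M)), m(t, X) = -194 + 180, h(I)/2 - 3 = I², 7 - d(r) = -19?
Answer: -2239012619/57136 ≈ -39187.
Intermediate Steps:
d(r) = 26 (d(r) = 7 - 1*(-19) = 7 + 19 = 26)
h(I) = 6 + 2*I²
m(t, X) = -14
R(M) = 6 + 3*M² + 26*M (R(M) = (M² + 26*M) + (6 + 2*M²) = 6 + 3*M² + 26*M)
360340/228544 + R(-432)/m(658, -628) = 360340/228544 + (6 + 3*(-432)² + 26*(-432))/(-14) = 360340*(1/228544) + (6 + 3*186624 - 11232)*(-1/14) = 90085/57136 + (6 + 559872 - 11232)*(-1/14) = 90085/57136 + 548646*(-1/14) = 90085/57136 - 39189 = -2239012619/57136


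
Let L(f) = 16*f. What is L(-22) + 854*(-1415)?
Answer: -1208762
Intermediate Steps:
L(-22) + 854*(-1415) = 16*(-22) + 854*(-1415) = -352 - 1208410 = -1208762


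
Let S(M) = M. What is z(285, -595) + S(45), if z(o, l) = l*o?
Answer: -169530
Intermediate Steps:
z(285, -595) + S(45) = -595*285 + 45 = -169575 + 45 = -169530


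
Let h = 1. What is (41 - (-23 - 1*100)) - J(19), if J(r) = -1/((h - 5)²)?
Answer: 2625/16 ≈ 164.06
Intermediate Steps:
J(r) = -1/16 (J(r) = -1/((1 - 5)²) = -1/((-4)²) = -1/16)
(41 - (-23 - 1*100)) - J(19) = (41 - (-23 - 1*100)) - 1*(-1/16) = (41 - (-23 - 100)) + 1/16 = (41 - 1*(-123)) + 1/16 = (41 + 123) + 1/16 = 164 + 1/16 = 2625/16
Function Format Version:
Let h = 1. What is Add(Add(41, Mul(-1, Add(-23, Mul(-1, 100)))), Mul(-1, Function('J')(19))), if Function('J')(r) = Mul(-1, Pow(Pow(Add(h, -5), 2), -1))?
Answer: Rational(2625, 16) ≈ 164.06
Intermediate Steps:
Function('J')(r) = Rational(-1, 16) (Function('J')(r) = Mul(-1, Pow(Pow(Add(1, -5), 2), -1)) = Mul(-1, Pow(Pow(-4, 2), -1)) = Mul(-1, Pow(16, -1)) = Mul(-1, Rational(1, 16)) = Rational(-1, 16))
Add(Add(41, Mul(-1, Add(-23, Mul(-1, 100)))), Mul(-1, Function('J')(19))) = Add(Add(41, Mul(-1, Add(-23, Mul(-1, 100)))), Mul(-1, Rational(-1, 16))) = Add(Add(41, Mul(-1, Add(-23, -100))), Rational(1, 16)) = Add(Add(41, Mul(-1, -123)), Rational(1, 16)) = Add(Add(41, 123), Rational(1, 16)) = Add(164, Rational(1, 16)) = Rational(2625, 16)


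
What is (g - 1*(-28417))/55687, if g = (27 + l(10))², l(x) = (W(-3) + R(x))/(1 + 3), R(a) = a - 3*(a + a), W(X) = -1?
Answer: 457921/890992 ≈ 0.51394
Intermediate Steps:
R(a) = -5*a (R(a) = a - 6*a = -5*a)
l(x) = -¼ - 5*x/4 (l(x) = (-1 - 5*x)/(1 + 3) = (-1 - 5*x)/4 = (-1 - 5*x)*(¼) = -¼ - 5*x/4)
g = 3249/16 (g = (27 + (-¼ - 5/4*10))² = (27 + (-¼ - 25/2))² = (27 - 51/4)² = (57/4)² = 3249/16 ≈ 203.06)
(g - 1*(-28417))/55687 = (3249/16 - 1*(-28417))/55687 = (3249/16 + 28417)*(1/55687) = (457921/16)*(1/55687) = 457921/890992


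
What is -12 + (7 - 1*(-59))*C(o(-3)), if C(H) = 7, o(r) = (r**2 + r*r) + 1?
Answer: 450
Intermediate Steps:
o(r) = 1 + 2*r**2 (o(r) = (r**2 + r**2) + 1 = 2*r**2 + 1 = 1 + 2*r**2)
-12 + (7 - 1*(-59))*C(o(-3)) = -12 + (7 - 1*(-59))*7 = -12 + (7 + 59)*7 = -12 + 66*7 = -12 + 462 = 450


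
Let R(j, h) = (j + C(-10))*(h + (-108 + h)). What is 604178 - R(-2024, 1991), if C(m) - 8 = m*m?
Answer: 8026762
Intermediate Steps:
C(m) = 8 + m**2 (C(m) = 8 + m*m = 8 + m**2)
R(j, h) = (-108 + 2*h)*(108 + j) (R(j, h) = (j + (8 + (-10)**2))*(h + (-108 + h)) = (j + (8 + 100))*(-108 + 2*h) = (j + 108)*(-108 + 2*h) = (108 + j)*(-108 + 2*h) = (-108 + 2*h)*(108 + j))
604178 - R(-2024, 1991) = 604178 - (-11664 - 108*(-2024) + 216*1991 + 2*1991*(-2024)) = 604178 - (-11664 + 218592 + 430056 - 8059568) = 604178 - 1*(-7422584) = 604178 + 7422584 = 8026762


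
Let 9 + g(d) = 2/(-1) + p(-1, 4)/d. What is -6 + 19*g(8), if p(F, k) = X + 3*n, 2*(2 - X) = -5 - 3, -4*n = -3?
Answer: -6253/32 ≈ -195.41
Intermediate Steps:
n = ¾ (n = -¼*(-3) = ¾ ≈ 0.75000)
X = 6 (X = 2 - (-5 - 3)/2 = 2 - ½*(-8) = 2 + 4 = 6)
p(F, k) = 33/4 (p(F, k) = 6 + 3*(¾) = 6 + 9/4 = 33/4)
g(d) = -11 + 33/(4*d) (g(d) = -9 + (2/(-1) + 33/(4*d)) = -9 + (2*(-1) + 33/(4*d)) = -9 + (-2 + 33/(4*d)) = -11 + 33/(4*d))
-6 + 19*g(8) = -6 + 19*(-11 + (33/4)/8) = -6 + 19*(-11 + (33/4)*(⅛)) = -6 + 19*(-11 + 33/32) = -6 + 19*(-319/32) = -6 - 6061/32 = -6253/32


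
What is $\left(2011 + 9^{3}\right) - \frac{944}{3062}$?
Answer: $\frac{4194468}{1531} \approx 2739.7$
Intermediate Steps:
$\left(2011 + 9^{3}\right) - \frac{944}{3062} = \left(2011 + 729\right) - \frac{472}{1531} = 2740 - \frac{472}{1531} = \frac{4194468}{1531}$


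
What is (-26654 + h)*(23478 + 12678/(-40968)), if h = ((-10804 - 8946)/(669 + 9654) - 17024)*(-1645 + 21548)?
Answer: -140203204179811375427/17621361 ≈ -7.9564e+12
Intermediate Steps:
h = -3498121465306/10323 (h = (-19750/10323 - 17024)*19903 = -175758502/10323*19903 = -3498121465306/10323 ≈ -3.3887e+8)
(-26654 + h)*(23478 + 12678/(-40968)) = (-26654 - 3498121465306/10323)*(23478 + 12678/(-40968)) = -3498396614548*(23478 + 12678*(-1/40968))/10323 = -3498396614548*(23478 - 2113/6828)/10323 = -3498396614548/10323*160305671/6828 = -140203204179811375427/17621361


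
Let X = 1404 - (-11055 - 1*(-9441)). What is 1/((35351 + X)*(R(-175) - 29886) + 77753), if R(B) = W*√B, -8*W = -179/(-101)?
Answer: -748585732120384/858342018741199769356679 + 27746926040*I*√7/858342018741199769356679 ≈ -8.7213e-10 + 8.5527e-14*I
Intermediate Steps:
W = -179/808 (W = -(-179)/(8*(-101)) = -(-179)*(-1)/(8*101) = -⅛*179/101 = -179/808 ≈ -0.22153)
X = 3018 (X = 1404 - (-11055 + 9441) = 1404 - 1*(-1614) = 1404 + 1614 = 3018)
R(B) = -179*√B/808
1/((35351 + X)*(R(-175) - 29886) + 77753) = 1/((35351 + 3018)*(-895*I*√7/808 - 29886) + 77753) = 1/(38369*(-895*I*√7/808 - 29886) + 77753) = 1/(38369*(-29886 - 895*I*√7/808) + 77753) = 1/((-1146695934 - 34340255*I*√7/808) + 77753) = 1/(-1146618181 - 34340255*I*√7/808)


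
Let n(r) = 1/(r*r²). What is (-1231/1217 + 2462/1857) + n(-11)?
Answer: 943132028/3008018739 ≈ 0.31354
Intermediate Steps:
n(r) = r⁻³ (n(r) = 1/(r³) = r⁻³)
(-1231/1217 + 2462/1857) + n(-11) = (-1231/1217 + 2462/1857) + (-11)⁻³ = (-1231*1/1217 + 2462*(1/1857)) - 1/1331 = (-1231/1217 + 2462/1857) - 1/1331 = 710287/2259969 - 1/1331 = 943132028/3008018739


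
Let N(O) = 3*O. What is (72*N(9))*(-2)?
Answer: -3888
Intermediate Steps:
(72*N(9))*(-2) = (72*(3*9))*(-2) = (72*27)*(-2) = 1944*(-2) = -3888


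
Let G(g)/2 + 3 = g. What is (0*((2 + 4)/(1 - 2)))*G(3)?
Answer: 0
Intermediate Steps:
G(g) = -6 + 2*g
(0*((2 + 4)/(1 - 2)))*G(3) = (0*((2 + 4)/(1 - 2)))*(-6 + 2*3) = (0*(6/(-1)))*(-6 + 6) = (0*(6*(-1)))*0 = (0*(-6))*0 = 0*0 = 0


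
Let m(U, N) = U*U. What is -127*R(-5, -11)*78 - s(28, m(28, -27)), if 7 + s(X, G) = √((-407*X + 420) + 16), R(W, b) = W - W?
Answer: 7 - 4*I*√685 ≈ 7.0 - 104.69*I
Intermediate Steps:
R(W, b) = 0
m(U, N) = U²
s(X, G) = -7 + √(436 - 407*X) (s(X, G) = -7 + √((-407*X + 420) + 16) = -7 + √((420 - 407*X) + 16) = -7 + √(436 - 407*X))
-127*R(-5, -11)*78 - s(28, m(28, -27)) = -127*0*78 - (-7 + √(436 - 407*28)) = 0*78 - (-7 + √(436 - 11396)) = 0 - (-7 + √(-10960)) = 0 - (-7 + 4*I*√685) = 0 + (7 - 4*I*√685) = 7 - 4*I*√685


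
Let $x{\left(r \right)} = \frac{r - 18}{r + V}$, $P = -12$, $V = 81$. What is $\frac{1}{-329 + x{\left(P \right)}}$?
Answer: $- \frac{23}{7577} \approx -0.0030355$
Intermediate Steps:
$x{\left(r \right)} = \frac{-18 + r}{81 + r}$ ($x{\left(r \right)} = \frac{r - 18}{r + 81} = \frac{-18 + r}{81 + r}$)
$\frac{1}{-329 + x{\left(P \right)}} = \frac{1}{-329 + \frac{-18 - 12}{81 - 12}} = \frac{1}{-329 + \frac{1}{69} \left(-30\right)} = \frac{1}{-329 - \frac{10}{23}} = \frac{1}{- \frac{7577}{23}} = - \frac{23}{7577}$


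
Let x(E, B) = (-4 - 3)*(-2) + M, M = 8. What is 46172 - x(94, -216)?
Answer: 46150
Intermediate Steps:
x(E, B) = 22 (x(E, B) = (-4 - 3)*(-2) + 8 = -7*(-2) + 8 = 14 + 8 = 22)
46172 - x(94, -216) = 46172 - 1*22 = 46172 - 22 = 46150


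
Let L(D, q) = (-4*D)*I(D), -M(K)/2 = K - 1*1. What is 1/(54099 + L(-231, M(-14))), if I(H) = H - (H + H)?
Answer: 1/267543 ≈ 3.7377e-6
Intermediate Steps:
M(K) = 2 - 2*K (M(K) = -2*(K - 1*1) = -2*(K - 1) = -2*(-1 + K) = 2 - 2*K)
I(H) = -H (I(H) = H - 2*H = -H)
L(D, q) = 4*D**2 (L(D, q) = (-4*D)*(-D) = 4*D**2)
1/(54099 + L(-231, M(-14))) = 1/(54099 + 4*(-231)**2) = 1/(54099 + 4*53361) = 1/(54099 + 213444) = 1/267543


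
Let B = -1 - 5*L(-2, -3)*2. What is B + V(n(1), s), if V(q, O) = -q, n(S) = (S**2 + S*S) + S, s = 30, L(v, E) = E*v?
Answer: -64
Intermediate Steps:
n(S) = S + 2*S**2 (n(S) = (S**2 + S**2) + S = 2*S**2 + S = S + 2*S**2)
B = -61 (B = -1 - (-15)*(-2)*2 = -1 - 5*6*2 = -1 - 30*2 = -1 - 60 = -61)
B + V(n(1), s) = -61 - (1 + 2*1) = -61 - (1 + 2) = -61 - 3 = -64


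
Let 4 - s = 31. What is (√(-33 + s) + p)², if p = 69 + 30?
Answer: 9741 + 396*I*√15 ≈ 9741.0 + 1533.7*I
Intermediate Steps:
s = -27 (s = 4 - 1*31 = 4 - 31 = -27)
p = 99
(√(-33 + s) + p)² = (√(-33 - 27) + 99)² = (√(-60) + 99)² = (2*I*√15 + 99)² = (99 + 2*I*√15)²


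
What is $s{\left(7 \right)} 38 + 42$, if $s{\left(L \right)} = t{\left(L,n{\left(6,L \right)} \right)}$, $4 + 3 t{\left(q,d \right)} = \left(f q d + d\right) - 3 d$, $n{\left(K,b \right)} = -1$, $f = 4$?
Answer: $-338$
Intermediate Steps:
$t{\left(q,d \right)} = - \frac{4}{3} - \frac{2 d}{3} + \frac{4 d q}{3}$ ($t{\left(q,d \right)} = - \frac{4}{3} + \frac{\left(4 q d + d\right) - 3 d}{3} = - \frac{4}{3} + \frac{\left(4 d q + d\right) - 3 d}{3} = - \frac{4}{3} + \frac{\left(d + 4 d q\right) - 3 d}{3} = - \frac{4}{3} + \frac{- 2 d + 4 d q}{3} = - \frac{4}{3} + \left(- \frac{2 d}{3} + \frac{4 d q}{3}\right) = - \frac{4}{3} - \frac{2 d}{3} + \frac{4 d q}{3}$)
$s{\left(L \right)} = - \frac{2}{3} - \frac{4 L}{3}$ ($s{\left(L \right)} = - \frac{4}{3} - - \frac{2}{3} + \frac{4}{3} \left(-1\right) L = - \frac{4}{3} + \frac{2}{3} - \frac{4 L}{3} = - \frac{2}{3} - \frac{4 L}{3}$)
$s{\left(7 \right)} 38 + 42 = \left(- \frac{2}{3} - \frac{28}{3}\right) 38 + 42 = \left(-10\right) 38 + 42 = -380 + 42 = -338$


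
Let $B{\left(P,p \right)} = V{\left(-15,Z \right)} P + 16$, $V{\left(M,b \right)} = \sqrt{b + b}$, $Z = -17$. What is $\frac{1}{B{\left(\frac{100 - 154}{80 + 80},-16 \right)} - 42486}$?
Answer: $- \frac{135904000}{5771842892393} + \frac{1080 i \sqrt{34}}{5771842892393} \approx -2.3546 \cdot 10^{-5} + 1.0911 \cdot 10^{-9} i$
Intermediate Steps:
$V{\left(M,b \right)} = \sqrt{2} \sqrt{b}$ ($V{\left(M,b \right)} = \sqrt{2 b} = \sqrt{2} \sqrt{b}$)
$B{\left(P,p \right)} = 16 + i P \sqrt{34}$ ($B{\left(P,p \right)} = \sqrt{2} \sqrt{-17} P + 16 = \sqrt{2} i \sqrt{17} P + 16 = i \sqrt{34} P + 16 = i P \sqrt{34} + 16 = 16 + i P \sqrt{34}$)
$\frac{1}{B{\left(\frac{100 - 154}{80 + 80},-16 \right)} - 42486} = \frac{1}{\left(16 + i \frac{100 - 154}{80 + 80} \sqrt{34}\right) - 42486} = \frac{1}{\left(16 + i \left(- \frac{54}{160}\right) \sqrt{34}\right) - 42486} = \frac{1}{\left(16 + i \left(\left(-54\right) \frac{1}{160}\right) \sqrt{34}\right) - 42486} = \frac{1}{\left(16 + i \left(- \frac{27}{80}\right) \sqrt{34}\right) - 42486} = \frac{1}{\left(16 - \frac{27 i \sqrt{34}}{80}\right) - 42486} = \frac{1}{-42470 - \frac{27 i \sqrt{34}}{80}}$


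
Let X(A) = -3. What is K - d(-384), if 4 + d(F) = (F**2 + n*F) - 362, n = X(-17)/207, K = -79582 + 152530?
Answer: -1705394/23 ≈ -74148.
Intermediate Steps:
K = 72948
n = -1/69 (n = -3/207 = -3*1/207 = -1/69 ≈ -0.014493)
d(F) = -366 + F**2 - F/69 (d(F) = -4 + ((F**2 - F/69) - 362) = -4 + (-362 + F**2 - F/69) = -366 + F**2 - F/69)
K - d(-384) = 72948 - (-366 + (-384)**2 - 1/69*(-384)) = 72948 - (-366 + 147456 + 128/23) = 72948 - 1*3383198/23 = 72948 - 3383198/23 = -1705394/23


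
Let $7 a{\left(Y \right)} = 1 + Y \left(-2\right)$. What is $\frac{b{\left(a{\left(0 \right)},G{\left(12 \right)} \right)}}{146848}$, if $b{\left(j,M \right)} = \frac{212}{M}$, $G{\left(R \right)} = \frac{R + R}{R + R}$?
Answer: $\frac{53}{36712} \approx 0.0014437$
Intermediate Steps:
$a{\left(Y \right)} = \frac{1}{7} - \frac{2 Y}{7}$ ($a{\left(Y \right)} = \frac{1 + Y \left(-2\right)}{7} = \frac{1 - 2 Y}{7} = \frac{1}{7} - \frac{2 Y}{7}$)
$G{\left(R \right)} = 1$ ($G{\left(R \right)} = \frac{2 R}{2 R} = 2 R \frac{1}{2 R} = 1$)
$\frac{b{\left(a{\left(0 \right)},G{\left(12 \right)} \right)}}{146848} = \frac{212 \cdot 1^{-1}}{146848} = 212 \cdot 1 \cdot \frac{1}{146848} = 212 \cdot \frac{1}{146848} = \frac{53}{36712}$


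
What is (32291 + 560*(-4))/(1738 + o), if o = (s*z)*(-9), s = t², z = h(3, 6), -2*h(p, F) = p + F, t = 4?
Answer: 30051/2386 ≈ 12.595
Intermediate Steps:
h(p, F) = -F/2 - p/2 (h(p, F) = -(p + F)/2 = -(F + p)/2 = -F/2 - p/2)
z = -9/2 (z = -½*6 - ½*3 = -3 - 3/2 = -9/2 ≈ -4.5000)
s = 16 (s = 4² = 16)
o = 648 (o = (16*(-9/2))*(-9) = -72*(-9) = 648)
(32291 + 560*(-4))/(1738 + o) = (32291 + 560*(-4))/(1738 + 648) = (32291 - 2240)/2386 = 30051*(1/2386) = 30051/2386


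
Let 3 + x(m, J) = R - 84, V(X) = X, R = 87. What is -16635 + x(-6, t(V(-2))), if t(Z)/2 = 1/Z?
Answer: -16635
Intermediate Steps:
t(Z) = 2/Z
x(m, J) = 0 (x(m, J) = -3 + (87 - 84) = -3 + 3 = 0)
-16635 + x(-6, t(V(-2))) = -16635 + 0 = -16635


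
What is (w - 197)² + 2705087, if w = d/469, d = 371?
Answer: 12315952859/4489 ≈ 2.7436e+6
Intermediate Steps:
w = 53/67 (w = 371/469 = 371*(1/469) = 53/67 ≈ 0.79105)
(w - 197)² + 2705087 = (53/67 - 197)² + 2705087 = (-13146/67)² + 2705087 = 172817316/4489 + 2705087 = 12315952859/4489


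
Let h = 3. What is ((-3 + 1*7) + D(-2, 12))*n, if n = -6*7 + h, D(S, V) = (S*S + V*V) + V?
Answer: -6396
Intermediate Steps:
D(S, V) = V + S**2 + V**2 (D(S, V) = (S**2 + V**2) + V = V + S**2 + V**2)
n = -39 (n = -6*7 + 3 = -42 + 3 = -39)
((-3 + 1*7) + D(-2, 12))*n = ((-3 + 1*7) + (12 + (-2)**2 + 12**2))*(-39) = ((-3 + 7) + (12 + 4 + 144))*(-39) = (4 + 160)*(-39) = 164*(-39) = -6396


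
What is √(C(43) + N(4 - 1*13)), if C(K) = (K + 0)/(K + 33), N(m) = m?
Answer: I*√12179/38 ≈ 2.9042*I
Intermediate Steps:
C(K) = K/(33 + K)
√(C(43) + N(4 - 1*13)) = √(43/(33 + 43) + (4 - 1*13)) = √(43/76 + (4 - 13)) = √(43*(1/76) - 9) = √(43/76 - 9) = √(-641/76) = I*√12179/38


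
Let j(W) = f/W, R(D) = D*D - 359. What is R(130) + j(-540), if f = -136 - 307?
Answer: 8932583/540 ≈ 16542.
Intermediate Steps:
f = -443
R(D) = -359 + D² (R(D) = D² - 359 = -359 + D²)
j(W) = -443/W
R(130) + j(-540) = (-359 + 130²) - 443/(-540) = (-359 + 16900) - 443*(-1/540) = 16541 + 443/540 = 8932583/540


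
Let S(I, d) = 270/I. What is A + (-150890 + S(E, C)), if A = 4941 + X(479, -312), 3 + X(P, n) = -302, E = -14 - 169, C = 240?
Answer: -8921584/61 ≈ -1.4626e+5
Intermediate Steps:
E = -183
X(P, n) = -305 (X(P, n) = -3 - 302 = -305)
A = 4636 (A = 4941 - 305 = 4636)
A + (-150890 + S(E, C)) = 4636 + (-150890 + 270/(-183)) = 4636 + (-150890 + 270*(-1/183)) = 4636 + (-150890 - 90/61) = 4636 - 9204380/61 = -8921584/61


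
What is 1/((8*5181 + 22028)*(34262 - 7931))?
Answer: 1/1671386556 ≈ 5.9831e-10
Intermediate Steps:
1/((8*5181 + 22028)*(34262 - 7931)) = 1/((41448 + 22028)*26331) = 1/(63476*26331) = 1/1671386556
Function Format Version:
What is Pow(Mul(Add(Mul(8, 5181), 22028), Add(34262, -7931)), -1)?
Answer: Rational(1, 1671386556) ≈ 5.9831e-10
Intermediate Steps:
Pow(Mul(Add(Mul(8, 5181), 22028), Add(34262, -7931)), -1) = Pow(Mul(Add(41448, 22028), 26331), -1) = Pow(Mul(63476, 26331), -1) = Pow(1671386556, -1) = Rational(1, 1671386556)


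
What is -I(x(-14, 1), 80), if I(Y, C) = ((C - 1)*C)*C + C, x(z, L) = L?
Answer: -505680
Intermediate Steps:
I(Y, C) = C + C²*(-1 + C) (I(Y, C) = ((-1 + C)*C)*C + C = (C*(-1 + C))*C + C = C²*(-1 + C) + C = C + C²*(-1 + C))
-I(x(-14, 1), 80) = -80*(1 + 80² - 1*80) = -80*(1 + 6400 - 80) = -80*6321 = -1*505680 = -505680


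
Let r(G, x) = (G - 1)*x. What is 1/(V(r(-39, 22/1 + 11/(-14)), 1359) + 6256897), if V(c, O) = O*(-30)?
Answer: 1/6216127 ≈ 1.6087e-7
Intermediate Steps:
r(G, x) = x*(-1 + G) (r(G, x) = (-1 + G)*x = x*(-1 + G))
V(c, O) = -30*O
1/(V(r(-39, 22/1 + 11/(-14)), 1359) + 6256897) = 1/(-30*1359 + 6256897) = 1/(-40770 + 6256897) = 1/6216127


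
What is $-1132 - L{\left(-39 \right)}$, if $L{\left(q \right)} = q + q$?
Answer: $-1054$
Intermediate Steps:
$L{\left(q \right)} = 2 q$
$-1132 - L{\left(-39 \right)} = -1132 - 2 \left(-39\right) = -1132 - -78 = -1132 + 78 = -1054$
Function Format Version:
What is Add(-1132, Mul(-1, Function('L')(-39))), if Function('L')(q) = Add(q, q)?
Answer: -1054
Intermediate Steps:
Function('L')(q) = Mul(2, q)
Add(-1132, Mul(-1, Function('L')(-39))) = Add(-1132, Mul(-1, Mul(2, -39))) = Add(-1132, Mul(-1, -78)) = Add(-1132, 78) = -1054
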